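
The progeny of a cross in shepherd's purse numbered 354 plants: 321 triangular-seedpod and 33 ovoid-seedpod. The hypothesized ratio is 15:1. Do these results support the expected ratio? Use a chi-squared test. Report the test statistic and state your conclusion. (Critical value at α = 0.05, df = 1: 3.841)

5.702; not consistent

Under the 15:1 hypothesis (Σ ratio = 16, N = 354):
  triangular-seedpod: 354 × 15/16 = 331.875
  ovoid-seedpod: 354 × 1/16 = 22.125
χ² = Σ (O − E)² / E
  triangular-seedpod: (321 − 331.875)² / 331.875 = 0.3564
  ovoid-seedpod: (33 − 22.125)² / 22.125 = 5.3453
χ² = 0.3564 + 5.3453 = 5.7017 ≈ 5.702
Degrees of freedom = 2 − 1 = 1; critical value at α = 0.05 is 3.841.
Since 5.702 > 3.841, we reject the null hypothesis — the data do not fit the 15:1 ratio.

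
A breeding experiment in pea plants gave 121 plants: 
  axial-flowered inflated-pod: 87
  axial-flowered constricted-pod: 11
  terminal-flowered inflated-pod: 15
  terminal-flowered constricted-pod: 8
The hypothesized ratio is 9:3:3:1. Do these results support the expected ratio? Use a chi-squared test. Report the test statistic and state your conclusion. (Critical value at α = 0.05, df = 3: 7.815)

13.920; not consistent

The 9:3:3:1 ratio has 16 parts, so with N = 121 the expected counts are:
  axial-flowered inflated-pod: 121 × 9/16 = 68.0625
  axial-flowered constricted-pod: 121 × 3/16 = 22.6875
  terminal-flowered inflated-pod: 121 × 3/16 = 22.6875
  terminal-flowered constricted-pod: 121 × 1/16 = 7.5625
χ² = Σ (O − E)² / E
  axial-flowered inflated-pod: (87 − 68.0625)² / 68.0625 = 5.2691
  axial-flowered constricted-pod: (11 − 22.6875)² / 22.6875 = 6.0208
  terminal-flowered inflated-pod: (15 − 22.6875)² / 22.6875 = 2.6049
  terminal-flowered constricted-pod: (8 − 7.5625)² / 7.5625 = 0.0253
χ² = 5.2691 + 6.0208 + 2.6049 + 0.0253 = 13.9201 ≈ 13.920
Degrees of freedom = 4 − 1 = 3; critical value at α = 0.05 is 7.815.
Since 13.920 > 7.815, we reject the null hypothesis — the data do not fit the 9:3:3:1 ratio.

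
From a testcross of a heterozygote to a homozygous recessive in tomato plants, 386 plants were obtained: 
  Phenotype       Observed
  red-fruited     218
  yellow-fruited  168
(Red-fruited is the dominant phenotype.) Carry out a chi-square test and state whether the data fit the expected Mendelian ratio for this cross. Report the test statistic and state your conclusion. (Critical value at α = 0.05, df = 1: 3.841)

A testcross of a heterozygote (Aa × aa) gives a 1:1 phenotypic ratio.
Under the 1:1 hypothesis (Σ ratio = 2, N = 386):
  red-fruited: 386 × 1/2 = 193
  yellow-fruited: 386 × 1/2 = 193
χ² = Σ (O − E)² / E
  red-fruited: (218 − 193)² / 193 = 3.2383
  yellow-fruited: (168 − 193)² / 193 = 3.2383
χ² = 3.2383 + 3.2383 = 6.4766 ≈ 6.477
Degrees of freedom = 2 − 1 = 1; critical value at α = 0.05 is 3.841.
Since 6.477 > 3.841, we reject the null hypothesis — the data do not fit the 1:1 ratio.

6.477; not consistent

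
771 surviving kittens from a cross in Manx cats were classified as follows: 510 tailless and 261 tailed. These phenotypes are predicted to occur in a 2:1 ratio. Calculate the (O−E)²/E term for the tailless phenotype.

0.031

The 2:1 ratio has 3 parts, so with N = 771 the expected counts are:
  tailless: 771 × 2/3 = 514
  tailed: 771 × 1/3 = 257
Contribution of tailless: (510 − 514)² / 514 = 0.0311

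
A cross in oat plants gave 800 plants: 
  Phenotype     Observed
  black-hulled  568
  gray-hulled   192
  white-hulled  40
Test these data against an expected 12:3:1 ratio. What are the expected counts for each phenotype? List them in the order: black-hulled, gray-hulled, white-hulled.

Under the 12:3:1 hypothesis (Σ ratio = 16, N = 800):
  black-hulled: 800 × 12/16 = 600
  gray-hulled: 800 × 3/16 = 150
  white-hulled: 800 × 1/16 = 50

600, 150, 50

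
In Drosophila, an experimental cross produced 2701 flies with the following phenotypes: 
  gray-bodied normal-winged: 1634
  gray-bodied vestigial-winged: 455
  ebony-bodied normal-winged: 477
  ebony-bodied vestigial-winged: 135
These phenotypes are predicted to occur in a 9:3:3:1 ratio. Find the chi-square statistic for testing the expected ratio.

Under the 9:3:3:1 hypothesis (Σ ratio = 16, N = 2701):
  gray-bodied normal-winged: 2701 × 9/16 = 1519.3125
  gray-bodied vestigial-winged: 2701 × 3/16 = 506.4375
  ebony-bodied normal-winged: 2701 × 3/16 = 506.4375
  ebony-bodied vestigial-winged: 2701 × 1/16 = 168.8125
χ² = Σ (O − E)² / E
  gray-bodied normal-winged: (1634 − 1519.3125)² / 1519.3125 = 8.6574
  gray-bodied vestigial-winged: (455 − 506.4375)² / 506.4375 = 5.2244
  ebony-bodied normal-winged: (477 − 506.4375)² / 506.4375 = 1.7111
  ebony-bodied vestigial-winged: (135 − 168.8125)² / 168.8125 = 6.7725
χ² = 8.6574 + 5.2244 + 1.7111 + 6.7725 = 22.3654 ≈ 22.365

22.365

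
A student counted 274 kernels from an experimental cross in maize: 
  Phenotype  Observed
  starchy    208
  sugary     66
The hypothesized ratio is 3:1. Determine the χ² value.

The 3:1 ratio has 4 parts, so with N = 274 the expected counts are:
  starchy: 274 × 3/4 = 205.5
  sugary: 274 × 1/4 = 68.5
χ² = Σ (O − E)² / E
  starchy: (208 − 205.5)² / 205.5 = 0.0304
  sugary: (66 − 68.5)² / 68.5 = 0.0912
χ² = 0.0304 + 0.0912 = 0.1216 ≈ 0.122

0.122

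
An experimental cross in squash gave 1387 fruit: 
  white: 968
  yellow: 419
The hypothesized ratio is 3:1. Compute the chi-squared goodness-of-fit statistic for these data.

Under the 3:1 hypothesis (Σ ratio = 4, N = 1387):
  white: 1387 × 3/4 = 1040.25
  yellow: 1387 × 1/4 = 346.75
χ² = Σ (O − E)² / E
  white: (968 − 1040.25)² / 1040.25 = 5.0181
  yellow: (419 − 346.75)² / 346.75 = 15.0543
χ² = 5.0181 + 15.0543 = 20.0724 ≈ 20.072

20.072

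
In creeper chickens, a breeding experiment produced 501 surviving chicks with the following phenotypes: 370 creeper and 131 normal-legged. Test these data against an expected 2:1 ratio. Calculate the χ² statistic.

The 2:1 ratio has 3 parts, so with N = 501 the expected counts are:
  creeper: 501 × 2/3 = 334
  normal-legged: 501 × 1/3 = 167
χ² = Σ (O − E)² / E
  creeper: (370 − 334)² / 334 = 3.8802
  normal-legged: (131 − 167)² / 167 = 7.7605
χ² = 3.8802 + 7.7605 = 11.6407 ≈ 11.641

11.641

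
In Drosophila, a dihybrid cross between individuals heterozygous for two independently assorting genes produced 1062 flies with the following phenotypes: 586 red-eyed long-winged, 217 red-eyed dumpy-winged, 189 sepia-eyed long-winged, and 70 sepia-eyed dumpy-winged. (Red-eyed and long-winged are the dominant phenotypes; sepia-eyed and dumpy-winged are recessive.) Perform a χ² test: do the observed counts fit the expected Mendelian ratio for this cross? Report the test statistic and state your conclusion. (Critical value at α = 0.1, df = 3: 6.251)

A dihybrid F₂ with independent assortment and complete dominance at both loci gives a 9:3:3:1 phenotypic ratio.
Expected counts for N = 1062 under a 9:3:3:1 ratio (total parts = 16):
  red-eyed long-winged: 1062 × 9/16 = 597.375
  red-eyed dumpy-winged: 1062 × 3/16 = 199.125
  sepia-eyed long-winged: 1062 × 3/16 = 199.125
  sepia-eyed dumpy-winged: 1062 × 1/16 = 66.375
χ² = Σ (O − E)² / E
  red-eyed long-winged: (586 − 597.375)² / 597.375 = 0.2166
  red-eyed dumpy-winged: (217 − 199.125)² / 199.125 = 1.6046
  sepia-eyed long-winged: (189 − 199.125)² / 199.125 = 0.5148
  sepia-eyed dumpy-winged: (70 − 66.375)² / 66.375 = 0.1980
χ² = 0.2166 + 1.6046 + 0.5148 + 0.1980 = 2.534
Degrees of freedom = 4 − 1 = 3; critical value at α = 0.1 is 6.251.
Since 2.534 < 6.251, we fail to reject the null hypothesis — the data are consistent with the 9:3:3:1 ratio.

2.534; consistent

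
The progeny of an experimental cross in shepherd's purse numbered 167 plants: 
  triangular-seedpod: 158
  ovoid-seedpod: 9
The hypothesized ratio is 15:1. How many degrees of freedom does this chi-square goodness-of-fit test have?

1

A goodness-of-fit test with 2 phenotype classes has df = 2 − 1 = 1.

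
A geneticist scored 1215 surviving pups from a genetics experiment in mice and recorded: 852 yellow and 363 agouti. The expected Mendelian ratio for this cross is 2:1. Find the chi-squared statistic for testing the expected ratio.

6.533

Under the 2:1 hypothesis (Σ ratio = 3, N = 1215):
  yellow: 1215 × 2/3 = 810
  agouti: 1215 × 1/3 = 405
χ² = Σ (O − E)² / E
  yellow: (852 − 810)² / 810 = 2.1778
  agouti: (363 − 405)² / 405 = 4.3556
χ² = 2.1778 + 4.3556 = 6.5334 ≈ 6.533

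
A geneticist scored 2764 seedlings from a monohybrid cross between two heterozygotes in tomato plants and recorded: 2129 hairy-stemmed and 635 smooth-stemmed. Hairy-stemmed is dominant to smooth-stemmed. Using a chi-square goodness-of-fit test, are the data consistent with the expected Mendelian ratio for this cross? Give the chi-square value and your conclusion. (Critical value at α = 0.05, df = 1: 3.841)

6.051; not consistent

For a monohybrid cross between heterozygotes with complete dominance, the expected phenotypic ratio is 3:1.
Expected counts for N = 2764 under a 3:1 ratio (total parts = 4):
  hairy-stemmed: 2764 × 3/4 = 2073
  smooth-stemmed: 2764 × 1/4 = 691
χ² = Σ (O − E)² / E
  hairy-stemmed: (2129 − 2073)² / 2073 = 1.5128
  smooth-stemmed: (635 − 691)² / 691 = 4.5384
χ² = 1.5128 + 4.5384 = 6.0512 ≈ 6.051
Degrees of freedom = 2 − 1 = 1; critical value at α = 0.05 is 3.841.
Since 6.051 > 3.841, we reject the null hypothesis — the data do not fit the 3:1 ratio.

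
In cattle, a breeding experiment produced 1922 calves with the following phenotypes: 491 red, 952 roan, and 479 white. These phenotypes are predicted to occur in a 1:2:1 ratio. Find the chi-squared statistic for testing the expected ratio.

0.318

Under the 1:2:1 hypothesis (Σ ratio = 4, N = 1922):
  red: 1922 × 1/4 = 480.5
  roan: 1922 × 2/4 = 961
  white: 1922 × 1/4 = 480.5
χ² = Σ (O − E)² / E
  red: (491 − 480.5)² / 480.5 = 0.2294
  roan: (952 − 961)² / 961 = 0.0843
  white: (479 − 480.5)² / 480.5 = 0.0047
χ² = 0.2294 + 0.0843 + 0.0047 = 0.3184 ≈ 0.318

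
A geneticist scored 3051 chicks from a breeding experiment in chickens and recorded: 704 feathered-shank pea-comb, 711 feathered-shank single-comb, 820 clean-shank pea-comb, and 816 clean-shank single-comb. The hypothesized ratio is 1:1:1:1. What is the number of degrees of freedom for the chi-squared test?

3

A goodness-of-fit test with 4 phenotype classes has df = 4 − 1 = 3.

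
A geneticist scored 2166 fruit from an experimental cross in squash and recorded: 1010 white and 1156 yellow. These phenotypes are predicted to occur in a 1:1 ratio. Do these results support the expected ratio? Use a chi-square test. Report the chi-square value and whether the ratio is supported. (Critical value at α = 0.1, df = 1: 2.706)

9.841; not consistent

Expected counts for N = 2166 under a 1:1 ratio (total parts = 2):
  white: 2166 × 1/2 = 1083
  yellow: 2166 × 1/2 = 1083
χ² = Σ (O − E)² / E
  white: (1010 − 1083)² / 1083 = 4.9206
  yellow: (1156 − 1083)² / 1083 = 4.9206
χ² = 4.9206 + 4.9206 = 9.8412 ≈ 9.841
Degrees of freedom = 2 − 1 = 1; critical value at α = 0.1 is 2.706.
Since 9.841 > 2.706, we reject the null hypothesis — the data do not fit the 1:1 ratio.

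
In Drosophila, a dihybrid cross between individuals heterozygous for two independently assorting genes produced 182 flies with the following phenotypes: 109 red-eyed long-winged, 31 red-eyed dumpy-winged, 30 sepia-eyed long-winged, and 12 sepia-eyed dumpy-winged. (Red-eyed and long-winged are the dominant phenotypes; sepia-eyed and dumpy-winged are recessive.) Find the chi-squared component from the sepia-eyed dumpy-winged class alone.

0.034

A dihybrid F₂ with independent assortment and complete dominance at both loci gives a 9:3:3:1 phenotypic ratio.
The 9:3:3:1 ratio has 16 parts, so with N = 182 the expected counts are:
  red-eyed long-winged: 182 × 9/16 = 102.375
  red-eyed dumpy-winged: 182 × 3/16 = 34.125
  sepia-eyed long-winged: 182 × 3/16 = 34.125
  sepia-eyed dumpy-winged: 182 × 1/16 = 11.375
Contribution of sepia-eyed dumpy-winged: (12 − 11.375)² / 11.375 = 0.0343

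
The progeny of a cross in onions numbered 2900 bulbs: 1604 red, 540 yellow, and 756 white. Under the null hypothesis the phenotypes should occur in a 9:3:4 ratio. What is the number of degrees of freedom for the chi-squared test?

A goodness-of-fit test with 3 phenotype classes has df = 3 − 1 = 2.

2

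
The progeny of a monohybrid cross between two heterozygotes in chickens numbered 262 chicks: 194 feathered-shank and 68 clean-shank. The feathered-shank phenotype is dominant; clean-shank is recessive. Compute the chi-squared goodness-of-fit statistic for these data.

For a monohybrid cross between heterozygotes with complete dominance, the expected phenotypic ratio is 3:1.
The 3:1 ratio has 4 parts, so with N = 262 the expected counts are:
  feathered-shank: 262 × 3/4 = 196.5
  clean-shank: 262 × 1/4 = 65.5
χ² = Σ (O − E)² / E
  feathered-shank: (194 − 196.5)² / 196.5 = 0.0318
  clean-shank: (68 − 65.5)² / 65.5 = 0.0954
χ² = 0.0318 + 0.0954 = 0.1272 ≈ 0.127

0.127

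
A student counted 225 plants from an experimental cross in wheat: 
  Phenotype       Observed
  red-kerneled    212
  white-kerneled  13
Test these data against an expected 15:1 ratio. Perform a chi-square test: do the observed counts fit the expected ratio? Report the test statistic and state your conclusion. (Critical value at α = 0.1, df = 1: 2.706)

0.086; consistent

The 15:1 ratio has 16 parts, so with N = 225 the expected counts are:
  red-kerneled: 225 × 15/16 = 210.9375
  white-kerneled: 225 × 1/16 = 14.0625
χ² = Σ (O − E)² / E
  red-kerneled: (212 − 210.9375)² / 210.9375 = 0.0054
  white-kerneled: (13 − 14.0625)² / 14.0625 = 0.0803
χ² = 0.0054 + 0.0803 = 0.0857 ≈ 0.086
Degrees of freedom = 2 − 1 = 1; critical value at α = 0.1 is 2.706.
Since 0.086 < 2.706, we fail to reject the null hypothesis — the data are consistent with the 15:1 ratio.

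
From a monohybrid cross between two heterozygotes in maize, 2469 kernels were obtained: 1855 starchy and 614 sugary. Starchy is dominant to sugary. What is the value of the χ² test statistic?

For a monohybrid cross between heterozygotes with complete dominance, the expected phenotypic ratio is 3:1.
Total ratio parts = 4. Expected numbers out of 2469:
  starchy: 2469 × 3/4 = 1851.75
  sugary: 2469 × 1/4 = 617.25
χ² = Σ (O − E)² / E
  starchy: (1855 − 1851.75)² / 1851.75 = 0.0057
  sugary: (614 − 617.25)² / 617.25 = 0.0171
χ² = 0.0057 + 0.0171 = 0.0228 ≈ 0.023

0.023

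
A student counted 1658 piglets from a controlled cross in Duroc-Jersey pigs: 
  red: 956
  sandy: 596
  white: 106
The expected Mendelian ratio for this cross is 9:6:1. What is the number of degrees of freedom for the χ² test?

A goodness-of-fit test with 3 phenotype classes has df = 3 − 1 = 2.

2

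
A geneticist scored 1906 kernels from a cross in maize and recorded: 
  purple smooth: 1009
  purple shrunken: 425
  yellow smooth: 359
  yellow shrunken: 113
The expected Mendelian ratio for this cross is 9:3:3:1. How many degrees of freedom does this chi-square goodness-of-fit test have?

A goodness-of-fit test with 4 phenotype classes has df = 4 − 1 = 3.

3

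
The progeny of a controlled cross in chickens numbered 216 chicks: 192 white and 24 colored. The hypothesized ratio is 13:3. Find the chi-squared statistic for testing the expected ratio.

Expected counts for N = 216 under a 13:3 ratio (total parts = 16):
  white: 216 × 13/16 = 175.5
  colored: 216 × 3/16 = 40.5
χ² = Σ (O − E)² / E
  white: (192 − 175.5)² / 175.5 = 1.5513
  colored: (24 − 40.5)² / 40.5 = 6.7222
χ² = 1.5513 + 6.7222 = 8.2735 ≈ 8.274

8.274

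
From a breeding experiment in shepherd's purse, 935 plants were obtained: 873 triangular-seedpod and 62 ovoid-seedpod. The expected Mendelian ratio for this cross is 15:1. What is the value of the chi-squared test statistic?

0.232

Total ratio parts = 16. Expected numbers out of 935:
  triangular-seedpod: 935 × 15/16 = 876.5625
  ovoid-seedpod: 935 × 1/16 = 58.4375
χ² = Σ (O − E)² / E
  triangular-seedpod: (873 − 876.5625)² / 876.5625 = 0.0145
  ovoid-seedpod: (62 − 58.4375)² / 58.4375 = 0.2172
χ² = 0.0145 + 0.2172 = 0.2317 ≈ 0.232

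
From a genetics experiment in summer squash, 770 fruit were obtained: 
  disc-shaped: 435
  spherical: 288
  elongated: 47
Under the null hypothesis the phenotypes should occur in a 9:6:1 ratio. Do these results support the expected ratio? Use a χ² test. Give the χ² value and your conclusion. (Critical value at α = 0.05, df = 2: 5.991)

0.036; consistent

The 9:6:1 ratio has 16 parts, so with N = 770 the expected counts are:
  disc-shaped: 770 × 9/16 = 433.125
  spherical: 770 × 6/16 = 288.75
  elongated: 770 × 1/16 = 48.125
χ² = Σ (O − E)² / E
  disc-shaped: (435 − 433.125)² / 433.125 = 0.0081
  spherical: (288 − 288.75)² / 288.75 = 0.0019
  elongated: (47 − 48.125)² / 48.125 = 0.0263
χ² = 0.0081 + 0.0019 + 0.0263 = 0.0363 ≈ 0.036
Degrees of freedom = 3 − 1 = 2; critical value at α = 0.05 is 5.991.
Since 0.036 < 5.991, we fail to reject the null hypothesis — the data are consistent with the 9:6:1 ratio.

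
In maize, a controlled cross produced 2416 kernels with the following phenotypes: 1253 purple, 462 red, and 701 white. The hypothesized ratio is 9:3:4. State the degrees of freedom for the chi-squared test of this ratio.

2

A goodness-of-fit test with 3 phenotype classes has df = 3 − 1 = 2.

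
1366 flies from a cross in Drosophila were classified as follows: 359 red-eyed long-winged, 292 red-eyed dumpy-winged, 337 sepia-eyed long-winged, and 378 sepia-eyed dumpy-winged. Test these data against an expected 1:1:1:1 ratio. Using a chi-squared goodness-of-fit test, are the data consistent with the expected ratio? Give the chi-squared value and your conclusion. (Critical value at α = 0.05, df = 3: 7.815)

Under the 1:1:1:1 hypothesis (Σ ratio = 4, N = 1366):
  red-eyed long-winged: 1366 × 1/4 = 341.5
  red-eyed dumpy-winged: 1366 × 1/4 = 341.5
  sepia-eyed long-winged: 1366 × 1/4 = 341.5
  sepia-eyed dumpy-winged: 1366 × 1/4 = 341.5
χ² = Σ (O − E)² / E
  red-eyed long-winged: (359 − 341.5)² / 341.5 = 0.8968
  red-eyed dumpy-winged: (292 − 341.5)² / 341.5 = 7.1750
  sepia-eyed long-winged: (337 − 341.5)² / 341.5 = 0.0593
  sepia-eyed dumpy-winged: (378 − 341.5)² / 341.5 = 3.9012
χ² = 0.8968 + 7.1750 + 0.0593 + 3.9012 = 12.0323 ≈ 12.032
Degrees of freedom = 4 − 1 = 3; critical value at α = 0.05 is 7.815.
Since 12.032 > 7.815, we reject the null hypothesis — the data do not fit the 1:1:1:1 ratio.

12.032; not consistent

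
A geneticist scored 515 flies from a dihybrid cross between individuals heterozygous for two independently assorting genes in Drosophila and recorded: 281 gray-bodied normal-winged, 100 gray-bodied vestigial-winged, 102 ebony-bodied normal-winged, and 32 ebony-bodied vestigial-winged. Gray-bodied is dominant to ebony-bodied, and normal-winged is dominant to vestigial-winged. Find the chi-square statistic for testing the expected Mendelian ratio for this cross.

0.690

A dihybrid F₂ with independent assortment and complete dominance at both loci gives a 9:3:3:1 phenotypic ratio.
Expected counts for N = 515 under a 9:3:3:1 ratio (total parts = 16):
  gray-bodied normal-winged: 515 × 9/16 = 289.6875
  gray-bodied vestigial-winged: 515 × 3/16 = 96.5625
  ebony-bodied normal-winged: 515 × 3/16 = 96.5625
  ebony-bodied vestigial-winged: 515 × 1/16 = 32.1875
χ² = Σ (O − E)² / E
  gray-bodied normal-winged: (281 − 289.6875)² / 289.6875 = 0.2605
  gray-bodied vestigial-winged: (100 − 96.5625)² / 96.5625 = 0.1224
  ebony-bodied normal-winged: (102 − 96.5625)² / 96.5625 = 0.3062
  ebony-bodied vestigial-winged: (32 − 32.1875)² / 32.1875 = 0.0011
χ² = 0.2605 + 0.1224 + 0.3062 + 0.0011 = 0.6902 ≈ 0.690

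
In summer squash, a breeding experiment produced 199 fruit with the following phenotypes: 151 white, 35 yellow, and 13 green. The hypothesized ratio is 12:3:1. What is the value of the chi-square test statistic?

Total ratio parts = 16. Expected numbers out of 199:
  white: 199 × 12/16 = 149.25
  yellow: 199 × 3/16 = 37.3125
  green: 199 × 1/16 = 12.4375
χ² = Σ (O − E)² / E
  white: (151 − 149.25)² / 149.25 = 0.0205
  yellow: (35 − 37.3125)² / 37.3125 = 0.1433
  green: (13 − 12.4375)² / 12.4375 = 0.0254
χ² = 0.0205 + 0.1433 + 0.0254 = 0.1892 ≈ 0.189

0.189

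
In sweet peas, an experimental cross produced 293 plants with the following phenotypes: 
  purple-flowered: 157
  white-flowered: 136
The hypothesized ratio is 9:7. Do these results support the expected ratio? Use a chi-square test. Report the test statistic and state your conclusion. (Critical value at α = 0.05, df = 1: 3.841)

0.846; consistent

Under the 9:7 hypothesis (Σ ratio = 16, N = 293):
  purple-flowered: 293 × 9/16 = 164.8125
  white-flowered: 293 × 7/16 = 128.1875
χ² = Σ (O − E)² / E
  purple-flowered: (157 − 164.8125)² / 164.8125 = 0.3703
  white-flowered: (136 − 128.1875)² / 128.1875 = 0.4761
χ² = 0.3703 + 0.4761 = 0.8464 ≈ 0.846
Degrees of freedom = 2 − 1 = 1; critical value at α = 0.05 is 3.841.
Since 0.846 < 3.841, we fail to reject the null hypothesis — the data are consistent with the 9:7 ratio.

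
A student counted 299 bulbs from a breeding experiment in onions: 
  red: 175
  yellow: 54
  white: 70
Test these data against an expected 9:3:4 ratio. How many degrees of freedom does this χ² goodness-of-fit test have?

2

A goodness-of-fit test with 3 phenotype classes has df = 3 − 1 = 2.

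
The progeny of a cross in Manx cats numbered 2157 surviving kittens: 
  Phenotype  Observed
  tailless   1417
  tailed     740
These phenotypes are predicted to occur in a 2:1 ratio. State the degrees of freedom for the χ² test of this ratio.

1

A goodness-of-fit test with 2 phenotype classes has df = 2 − 1 = 1.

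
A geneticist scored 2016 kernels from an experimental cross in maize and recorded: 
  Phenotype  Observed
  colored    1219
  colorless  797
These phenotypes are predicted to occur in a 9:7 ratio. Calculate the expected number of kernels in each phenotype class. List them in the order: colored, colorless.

Total ratio parts = 16. Expected numbers out of 2016:
  colored: 2016 × 9/16 = 1134
  colorless: 2016 × 7/16 = 882

1134, 882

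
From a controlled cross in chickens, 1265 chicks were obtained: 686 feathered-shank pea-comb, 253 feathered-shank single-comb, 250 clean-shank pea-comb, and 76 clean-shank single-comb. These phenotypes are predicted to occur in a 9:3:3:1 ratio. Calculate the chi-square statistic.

Total ratio parts = 16. Expected numbers out of 1265:
  feathered-shank pea-comb: 1265 × 9/16 = 711.5625
  feathered-shank single-comb: 1265 × 3/16 = 237.1875
  clean-shank pea-comb: 1265 × 3/16 = 237.1875
  clean-shank single-comb: 1265 × 1/16 = 79.0625
χ² = Σ (O − E)² / E
  feathered-shank pea-comb: (686 − 711.5625)² / 711.5625 = 0.9183
  feathered-shank single-comb: (253 − 237.1875)² / 237.1875 = 1.0542
  clean-shank pea-comb: (250 − 237.1875)² / 237.1875 = 0.6921
  clean-shank single-comb: (76 − 79.0625)² / 79.0625 = 0.1186
χ² = 0.9183 + 1.0542 + 0.6921 + 0.1186 = 2.7832 ≈ 2.783

2.783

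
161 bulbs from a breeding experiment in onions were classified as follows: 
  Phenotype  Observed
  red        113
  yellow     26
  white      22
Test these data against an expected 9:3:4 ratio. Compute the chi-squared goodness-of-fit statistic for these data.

14.415

The 9:3:4 ratio has 16 parts, so with N = 161 the expected counts are:
  red: 161 × 9/16 = 90.5625
  yellow: 161 × 3/16 = 30.1875
  white: 161 × 4/16 = 40.25
χ² = Σ (O − E)² / E
  red: (113 − 90.5625)² / 90.5625 = 5.5590
  yellow: (26 − 30.1875)² / 30.1875 = 0.5809
  white: (22 − 40.25)² / 40.25 = 8.2748
χ² = 5.5590 + 0.5809 + 8.2748 = 14.4147 ≈ 14.415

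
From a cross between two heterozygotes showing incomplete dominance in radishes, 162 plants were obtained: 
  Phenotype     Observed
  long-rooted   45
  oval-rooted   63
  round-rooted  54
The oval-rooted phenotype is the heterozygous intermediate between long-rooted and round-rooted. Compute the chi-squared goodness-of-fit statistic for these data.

With incomplete dominance, a heterozygote × heterozygote cross gives a 1:2:1 phenotypic ratio.
Under the 1:2:1 hypothesis (Σ ratio = 4, N = 162):
  long-rooted: 162 × 1/4 = 40.5
  oval-rooted: 162 × 2/4 = 81
  round-rooted: 162 × 1/4 = 40.5
χ² = Σ (O − E)² / E
  long-rooted: (45 − 40.5)² / 40.5 = 0.5000
  oval-rooted: (63 − 81)² / 81 = 4.0000
  round-rooted: (54 − 40.5)² / 40.5 = 4.5000
χ² = 0.5000 + 4.0000 + 4.5000 = 9.000

9.000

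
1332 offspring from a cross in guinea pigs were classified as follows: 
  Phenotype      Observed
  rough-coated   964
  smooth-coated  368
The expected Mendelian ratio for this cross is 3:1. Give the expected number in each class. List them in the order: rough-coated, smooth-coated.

Under the 3:1 hypothesis (Σ ratio = 4, N = 1332):
  rough-coated: 1332 × 3/4 = 999
  smooth-coated: 1332 × 1/4 = 333

999, 333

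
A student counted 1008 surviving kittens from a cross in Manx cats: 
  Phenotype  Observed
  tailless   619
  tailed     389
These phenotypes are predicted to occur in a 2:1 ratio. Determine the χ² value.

12.540

The 2:1 ratio has 3 parts, so with N = 1008 the expected counts are:
  tailless: 1008 × 2/3 = 672
  tailed: 1008 × 1/3 = 336
χ² = Σ (O − E)² / E
  tailless: (619 − 672)² / 672 = 4.1801
  tailed: (389 − 336)² / 336 = 8.3601
χ² = 4.1801 + 8.3601 = 12.5402 ≈ 12.540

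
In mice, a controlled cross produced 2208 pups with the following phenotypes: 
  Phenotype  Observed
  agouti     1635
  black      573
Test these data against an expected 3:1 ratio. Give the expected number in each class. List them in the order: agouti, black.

Expected counts for N = 2208 under a 3:1 ratio (total parts = 4):
  agouti: 2208 × 3/4 = 1656
  black: 2208 × 1/4 = 552

1656, 552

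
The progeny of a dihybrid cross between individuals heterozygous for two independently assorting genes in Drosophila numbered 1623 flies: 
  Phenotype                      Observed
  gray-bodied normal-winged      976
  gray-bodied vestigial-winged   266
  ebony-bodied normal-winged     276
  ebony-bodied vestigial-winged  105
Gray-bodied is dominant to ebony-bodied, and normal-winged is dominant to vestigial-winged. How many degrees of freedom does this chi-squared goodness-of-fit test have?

A dihybrid F₂ with independent assortment and complete dominance at both loci gives a 9:3:3:1 phenotypic ratio.
A goodness-of-fit test with 4 phenotype classes has df = 4 − 1 = 3.

3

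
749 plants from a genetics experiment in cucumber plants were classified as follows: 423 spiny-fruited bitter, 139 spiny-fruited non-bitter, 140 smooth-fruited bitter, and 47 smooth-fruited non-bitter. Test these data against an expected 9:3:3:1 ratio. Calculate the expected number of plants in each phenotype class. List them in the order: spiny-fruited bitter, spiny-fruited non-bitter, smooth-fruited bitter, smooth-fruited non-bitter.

Total ratio parts = 16. Expected numbers out of 749:
  spiny-fruited bitter: 749 × 9/16 = 421.3125
  spiny-fruited non-bitter: 749 × 3/16 = 140.4375
  smooth-fruited bitter: 749 × 3/16 = 140.4375
  smooth-fruited non-bitter: 749 × 1/16 = 46.8125

421.3125, 140.4375, 140.4375, 46.8125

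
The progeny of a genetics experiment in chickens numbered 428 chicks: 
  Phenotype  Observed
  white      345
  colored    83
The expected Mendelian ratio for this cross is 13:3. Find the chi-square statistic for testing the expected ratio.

0.116

Total ratio parts = 16. Expected numbers out of 428:
  white: 428 × 13/16 = 347.75
  colored: 428 × 3/16 = 80.25
χ² = Σ (O − E)² / E
  white: (345 − 347.75)² / 347.75 = 0.0217
  colored: (83 − 80.25)² / 80.25 = 0.0942
χ² = 0.0217 + 0.0942 = 0.1159 ≈ 0.116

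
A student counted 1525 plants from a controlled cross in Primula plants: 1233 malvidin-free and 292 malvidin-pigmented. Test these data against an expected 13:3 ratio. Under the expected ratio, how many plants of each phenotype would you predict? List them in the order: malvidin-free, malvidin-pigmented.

1239.0625, 285.9375

Expected counts for N = 1525 under a 13:3 ratio (total parts = 16):
  malvidin-free: 1525 × 13/16 = 1239.0625
  malvidin-pigmented: 1525 × 3/16 = 285.9375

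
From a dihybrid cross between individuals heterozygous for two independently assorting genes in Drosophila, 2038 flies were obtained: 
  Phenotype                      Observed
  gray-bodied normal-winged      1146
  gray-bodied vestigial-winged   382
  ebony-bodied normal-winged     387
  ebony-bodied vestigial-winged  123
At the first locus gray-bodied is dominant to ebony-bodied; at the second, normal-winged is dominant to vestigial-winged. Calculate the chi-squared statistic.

A dihybrid F₂ with independent assortment and complete dominance at both loci gives a 9:3:3:1 phenotypic ratio.
Total ratio parts = 16. Expected numbers out of 2038:
  gray-bodied normal-winged: 2038 × 9/16 = 1146.375
  gray-bodied vestigial-winged: 2038 × 3/16 = 382.125
  ebony-bodied normal-winged: 2038 × 3/16 = 382.125
  ebony-bodied vestigial-winged: 2038 × 1/16 = 127.375
χ² = Σ (O − E)² / E
  gray-bodied normal-winged: (1146 − 1146.375)² / 1146.375 = 0.0001
  gray-bodied vestigial-winged: (382 − 382.125)² / 382.125 = 0.0000
  ebony-bodied normal-winged: (387 − 382.125)² / 382.125 = 0.0622
  ebony-bodied vestigial-winged: (123 − 127.375)² / 127.375 = 0.1503
χ² = 0.0001 + 0.0000 + 0.0622 + 0.1503 = 0.2126 ≈ 0.213

0.213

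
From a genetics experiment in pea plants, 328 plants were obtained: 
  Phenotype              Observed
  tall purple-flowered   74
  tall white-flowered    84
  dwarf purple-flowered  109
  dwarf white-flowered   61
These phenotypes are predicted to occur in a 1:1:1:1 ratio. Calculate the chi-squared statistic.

15.098

Total ratio parts = 4. Expected numbers out of 328:
  tall purple-flowered: 328 × 1/4 = 82
  tall white-flowered: 328 × 1/4 = 82
  dwarf purple-flowered: 328 × 1/4 = 82
  dwarf white-flowered: 328 × 1/4 = 82
χ² = Σ (O − E)² / E
  tall purple-flowered: (74 − 82)² / 82 = 0.7805
  tall white-flowered: (84 − 82)² / 82 = 0.0488
  dwarf purple-flowered: (109 − 82)² / 82 = 8.8902
  dwarf white-flowered: (61 − 82)² / 82 = 5.3780
χ² = 0.7805 + 0.0488 + 8.8902 + 5.3780 = 15.0975 ≈ 15.098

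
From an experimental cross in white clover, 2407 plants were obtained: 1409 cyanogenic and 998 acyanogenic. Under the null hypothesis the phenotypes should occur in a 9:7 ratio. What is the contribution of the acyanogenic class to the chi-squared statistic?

Expected counts for N = 2407 under a 9:7 ratio (total parts = 16):
  cyanogenic: 2407 × 9/16 = 1353.9375
  acyanogenic: 2407 × 7/16 = 1053.0625
Contribution of acyanogenic: (998 − 1053.0625)² / 1053.0625 = 2.8791

2.879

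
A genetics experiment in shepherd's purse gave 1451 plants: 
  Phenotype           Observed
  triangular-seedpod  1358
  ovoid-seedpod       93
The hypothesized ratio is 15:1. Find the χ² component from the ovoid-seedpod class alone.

The 15:1 ratio has 16 parts, so with N = 1451 the expected counts are:
  triangular-seedpod: 1451 × 15/16 = 1360.3125
  ovoid-seedpod: 1451 × 1/16 = 90.6875
Contribution of ovoid-seedpod: (93 − 90.6875)² / 90.6875 = 0.0590

0.059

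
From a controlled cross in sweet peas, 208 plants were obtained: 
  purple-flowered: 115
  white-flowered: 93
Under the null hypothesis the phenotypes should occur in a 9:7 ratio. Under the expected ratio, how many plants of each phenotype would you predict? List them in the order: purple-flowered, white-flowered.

117, 91

Expected counts for N = 208 under a 9:7 ratio (total parts = 16):
  purple-flowered: 208 × 9/16 = 117
  white-flowered: 208 × 7/16 = 91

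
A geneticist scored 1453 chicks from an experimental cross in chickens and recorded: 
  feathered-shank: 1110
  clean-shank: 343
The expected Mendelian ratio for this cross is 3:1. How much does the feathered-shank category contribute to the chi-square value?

The 3:1 ratio has 4 parts, so with N = 1453 the expected counts are:
  feathered-shank: 1453 × 3/4 = 1089.75
  clean-shank: 1453 × 1/4 = 363.25
Contribution of feathered-shank: (1110 − 1089.75)² / 1089.75 = 0.3763

0.376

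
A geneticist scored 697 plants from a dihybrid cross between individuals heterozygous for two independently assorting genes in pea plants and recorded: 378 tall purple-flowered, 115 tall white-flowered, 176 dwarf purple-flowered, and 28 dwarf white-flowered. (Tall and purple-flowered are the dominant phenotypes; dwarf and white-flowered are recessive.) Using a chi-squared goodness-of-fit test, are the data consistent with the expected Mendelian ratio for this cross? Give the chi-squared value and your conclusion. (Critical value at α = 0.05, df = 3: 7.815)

23.658; not consistent

A dihybrid F₂ with independent assortment and complete dominance at both loci gives a 9:3:3:1 phenotypic ratio.
Expected counts for N = 697 under a 9:3:3:1 ratio (total parts = 16):
  tall purple-flowered: 697 × 9/16 = 392.0625
  tall white-flowered: 697 × 3/16 = 130.6875
  dwarf purple-flowered: 697 × 3/16 = 130.6875
  dwarf white-flowered: 697 × 1/16 = 43.5625
χ² = Σ (O − E)² / E
  tall purple-flowered: (378 − 392.0625)² / 392.0625 = 0.5044
  tall white-flowered: (115 − 130.6875)² / 130.6875 = 1.8831
  dwarf purple-flowered: (176 − 130.6875)² / 130.6875 = 15.7109
  dwarf white-flowered: (28 − 43.5625)² / 43.5625 = 5.5596
χ² = 0.5044 + 1.8831 + 15.7109 + 5.5596 = 23.658
Degrees of freedom = 4 − 1 = 3; critical value at α = 0.05 is 7.815.
Since 23.658 > 7.815, we reject the null hypothesis — the data do not fit the 9:3:3:1 ratio.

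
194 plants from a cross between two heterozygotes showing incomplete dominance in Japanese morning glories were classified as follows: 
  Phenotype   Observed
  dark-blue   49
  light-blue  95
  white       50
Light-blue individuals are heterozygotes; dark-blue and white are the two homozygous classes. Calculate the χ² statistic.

With incomplete dominance, a heterozygote × heterozygote cross gives a 1:2:1 phenotypic ratio.
Total ratio parts = 4. Expected numbers out of 194:
  dark-blue: 194 × 1/4 = 48.5
  light-blue: 194 × 2/4 = 97
  white: 194 × 1/4 = 48.5
χ² = Σ (O − E)² / E
  dark-blue: (49 − 48.5)² / 48.5 = 0.0052
  light-blue: (95 − 97)² / 97 = 0.0412
  white: (50 − 48.5)² / 48.5 = 0.0464
χ² = 0.0052 + 0.0412 + 0.0464 = 0.0928 ≈ 0.093

0.093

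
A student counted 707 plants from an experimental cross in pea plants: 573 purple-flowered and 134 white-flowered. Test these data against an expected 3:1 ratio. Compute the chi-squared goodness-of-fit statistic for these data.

13.786

The 3:1 ratio has 4 parts, so with N = 707 the expected counts are:
  purple-flowered: 707 × 3/4 = 530.25
  white-flowered: 707 × 1/4 = 176.75
χ² = Σ (O − E)² / E
  purple-flowered: (573 − 530.25)² / 530.25 = 3.4466
  white-flowered: (134 − 176.75)² / 176.75 = 10.3398
χ² = 3.4466 + 10.3398 = 13.7864 ≈ 13.786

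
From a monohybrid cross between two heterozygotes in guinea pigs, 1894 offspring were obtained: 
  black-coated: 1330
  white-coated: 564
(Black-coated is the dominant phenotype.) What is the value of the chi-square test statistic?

23.063

For a monohybrid cross between heterozygotes with complete dominance, the expected phenotypic ratio is 3:1.
Expected counts for N = 1894 under a 3:1 ratio (total parts = 4):
  black-coated: 1894 × 3/4 = 1420.5
  white-coated: 1894 × 1/4 = 473.5
χ² = Σ (O − E)² / E
  black-coated: (1330 − 1420.5)² / 1420.5 = 5.7658
  white-coated: (564 − 473.5)² / 473.5 = 17.2973
χ² = 5.7658 + 17.2973 = 23.0631 ≈ 23.063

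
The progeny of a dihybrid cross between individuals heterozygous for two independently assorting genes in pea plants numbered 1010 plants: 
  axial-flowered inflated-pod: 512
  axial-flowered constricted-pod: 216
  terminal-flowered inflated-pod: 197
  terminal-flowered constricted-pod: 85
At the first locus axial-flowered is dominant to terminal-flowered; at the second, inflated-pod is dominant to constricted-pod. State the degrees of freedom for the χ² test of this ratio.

A dihybrid F₂ with independent assortment and complete dominance at both loci gives a 9:3:3:1 phenotypic ratio.
A goodness-of-fit test with 4 phenotype classes has df = 4 − 1 = 3.

3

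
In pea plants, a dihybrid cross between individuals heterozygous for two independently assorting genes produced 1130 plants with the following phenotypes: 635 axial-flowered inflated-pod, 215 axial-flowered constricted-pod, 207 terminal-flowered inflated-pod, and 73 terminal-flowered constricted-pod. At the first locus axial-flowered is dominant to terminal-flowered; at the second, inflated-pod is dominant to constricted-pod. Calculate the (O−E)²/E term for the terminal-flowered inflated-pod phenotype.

0.112

A dihybrid F₂ with independent assortment and complete dominance at both loci gives a 9:3:3:1 phenotypic ratio.
Under the 9:3:3:1 hypothesis (Σ ratio = 16, N = 1130):
  axial-flowered inflated-pod: 1130 × 9/16 = 635.625
  axial-flowered constricted-pod: 1130 × 3/16 = 211.875
  terminal-flowered inflated-pod: 1130 × 3/16 = 211.875
  terminal-flowered constricted-pod: 1130 × 1/16 = 70.625
Contribution of terminal-flowered inflated-pod: (207 − 211.875)² / 211.875 = 0.1122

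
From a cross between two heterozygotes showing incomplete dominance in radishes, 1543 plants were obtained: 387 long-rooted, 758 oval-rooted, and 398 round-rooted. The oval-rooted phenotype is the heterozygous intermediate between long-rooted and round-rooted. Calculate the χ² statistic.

With incomplete dominance, a heterozygote × heterozygote cross gives a 1:2:1 phenotypic ratio.
Under the 1:2:1 hypothesis (Σ ratio = 4, N = 1543):
  long-rooted: 1543 × 1/4 = 385.75
  oval-rooted: 1543 × 2/4 = 771.5
  round-rooted: 1543 × 1/4 = 385.75
χ² = Σ (O − E)² / E
  long-rooted: (387 − 385.75)² / 385.75 = 0.0041
  oval-rooted: (758 − 771.5)² / 771.5 = 0.2362
  round-rooted: (398 − 385.75)² / 385.75 = 0.3890
χ² = 0.0041 + 0.2362 + 0.3890 = 0.6293 ≈ 0.629

0.629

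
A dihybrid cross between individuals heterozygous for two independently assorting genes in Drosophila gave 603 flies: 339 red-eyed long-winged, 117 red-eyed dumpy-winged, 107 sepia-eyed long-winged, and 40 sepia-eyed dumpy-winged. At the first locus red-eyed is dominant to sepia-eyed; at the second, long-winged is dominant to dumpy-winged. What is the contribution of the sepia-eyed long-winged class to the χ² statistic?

A dihybrid F₂ with independent assortment and complete dominance at both loci gives a 9:3:3:1 phenotypic ratio.
Expected counts for N = 603 under a 9:3:3:1 ratio (total parts = 16):
  red-eyed long-winged: 603 × 9/16 = 339.1875
  red-eyed dumpy-winged: 603 × 3/16 = 113.0625
  sepia-eyed long-winged: 603 × 3/16 = 113.0625
  sepia-eyed dumpy-winged: 603 × 1/16 = 37.6875
Contribution of sepia-eyed long-winged: (107 − 113.0625)² / 113.0625 = 0.3251

0.325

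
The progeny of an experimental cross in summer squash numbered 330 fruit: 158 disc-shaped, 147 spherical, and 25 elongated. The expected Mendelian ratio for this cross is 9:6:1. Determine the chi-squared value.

9.407

Total ratio parts = 16. Expected numbers out of 330:
  disc-shaped: 330 × 9/16 = 185.625
  spherical: 330 × 6/16 = 123.75
  elongated: 330 × 1/16 = 20.625
χ² = Σ (O − E)² / E
  disc-shaped: (158 − 185.625)² / 185.625 = 4.1112
  spherical: (147 − 123.75)² / 123.75 = 4.3682
  elongated: (25 − 20.625)² / 20.625 = 0.9280
χ² = 4.1112 + 4.3682 + 0.9280 = 9.4074 ≈ 9.407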